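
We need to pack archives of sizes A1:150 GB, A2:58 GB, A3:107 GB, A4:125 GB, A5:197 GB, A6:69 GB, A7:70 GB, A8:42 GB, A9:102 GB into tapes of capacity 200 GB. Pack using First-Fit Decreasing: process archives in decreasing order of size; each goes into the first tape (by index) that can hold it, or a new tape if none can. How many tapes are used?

Sorted descending: 197, 150, 125, 107, 102, 70, 69, 58, 42.
tape 1: place 197 GB, 3 GB left
tape 2: place 150 GB, 50 GB left
tape 3: place 125 GB, 75 GB left
tape 4: place 107 GB, 93 GB left
tape 5: place 102 GB, 98 GB left
tape 3: place 70 GB, 5 GB left
tape 4: place 69 GB, 24 GB left
tape 5: place 58 GB, 40 GB left
tape 2: place 42 GB, 8 GB left
Final tapes: [197] [150,42] [125,70] [107,69] [102,58].

5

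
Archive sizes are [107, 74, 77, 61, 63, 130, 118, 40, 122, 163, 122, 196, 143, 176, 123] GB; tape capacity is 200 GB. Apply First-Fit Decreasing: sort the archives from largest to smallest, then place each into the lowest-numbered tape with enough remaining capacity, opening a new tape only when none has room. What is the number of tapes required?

Sorted descending: 196, 176, 163, 143, 130, 123, 122, 122, 118, 107, 77, 74, 63, 61, 40.
tape 1: place 196 GB, 4 GB left
tape 2: place 176 GB, 24 GB left
tape 3: place 163 GB, 37 GB left
tape 4: place 143 GB, 57 GB left
tape 5: place 130 GB, 70 GB left
tape 6: place 123 GB, 77 GB left
tape 7: place 122 GB, 78 GB left
tape 8: place 122 GB, 78 GB left
tape 9: place 118 GB, 82 GB left
tape 10: place 107 GB, 93 GB left
tape 6: place 77 GB, 0 GB left
tape 7: place 74 GB, 4 GB left
tape 5: place 63 GB, 7 GB left
tape 8: place 61 GB, 17 GB left
tape 4: place 40 GB, 17 GB left

10 tapes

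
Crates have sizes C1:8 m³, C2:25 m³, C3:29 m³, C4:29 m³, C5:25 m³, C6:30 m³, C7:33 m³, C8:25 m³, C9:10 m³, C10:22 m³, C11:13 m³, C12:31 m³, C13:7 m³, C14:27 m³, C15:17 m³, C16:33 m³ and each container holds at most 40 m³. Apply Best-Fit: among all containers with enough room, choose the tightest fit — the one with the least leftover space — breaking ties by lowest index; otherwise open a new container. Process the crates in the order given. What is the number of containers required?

11 containers

C1 (8 m³) → container 1 (remaining 32 m³)
C2 (25 m³) → container 1 (remaining 7 m³)
C3 (29 m³) → container 2 (remaining 11 m³)
C4 (29 m³) → container 3 (remaining 11 m³)
C5 (25 m³) → container 4 (remaining 15 m³)
C6 (30 m³) → container 5 (remaining 10 m³)
C7 (33 m³) → container 6 (remaining 7 m³)
C8 (25 m³) → container 7 (remaining 15 m³)
C9 (10 m³) → container 5 (remaining 0 m³)
C10 (22 m³) → container 8 (remaining 18 m³)
C11 (13 m³) → container 4 (remaining 2 m³)
C12 (31 m³) → container 9 (remaining 9 m³)
C13 (7 m³) → container 1 (remaining 0 m³)
C14 (27 m³) → container 10 (remaining 13 m³)
C15 (17 m³) → container 8 (remaining 1 m³)
C16 (33 m³) → container 11 (remaining 7 m³)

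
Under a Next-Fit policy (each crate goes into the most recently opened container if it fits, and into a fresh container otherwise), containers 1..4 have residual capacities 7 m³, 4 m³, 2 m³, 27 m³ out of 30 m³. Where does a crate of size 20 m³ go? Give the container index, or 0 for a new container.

Next-Fit only looks at container 4, which has 27 m³ free.
20 m³ fits there.

4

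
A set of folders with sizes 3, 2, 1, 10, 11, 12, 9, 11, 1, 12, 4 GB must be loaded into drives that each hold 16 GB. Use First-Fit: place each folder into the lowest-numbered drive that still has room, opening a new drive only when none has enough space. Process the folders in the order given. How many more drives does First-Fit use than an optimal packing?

First-Fit: [3,2,1,10] [11,1,4] [12] [9] [11] [12] → 6 drives.
6 folders exceed 8 GB (half the capacity), and no two of those can share a drive, so at least 6 drives are needed.
So 6 is already optimal.

0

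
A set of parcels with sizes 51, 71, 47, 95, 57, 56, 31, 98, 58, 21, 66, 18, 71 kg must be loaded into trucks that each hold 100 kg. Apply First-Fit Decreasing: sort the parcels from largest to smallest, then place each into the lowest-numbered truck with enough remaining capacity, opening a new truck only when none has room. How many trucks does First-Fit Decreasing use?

9

Sorted descending: 98, 95, 71, 71, 66, 58, 57, 56, 51, 47, 31, 21, 18.
Put 98 kg in truck 1; 2 kg remain.
Put 95 kg in truck 2; 5 kg remain.
Put 71 kg in truck 3; 29 kg remain.
Put 71 kg in truck 4; 29 kg remain.
Put 66 kg in truck 5; 34 kg remain.
Put 58 kg in truck 6; 42 kg remain.
Put 57 kg in truck 7; 43 kg remain.
Put 56 kg in truck 8; 44 kg remain.
Put 51 kg in truck 9; 49 kg remain.
Put 47 kg in truck 9; 2 kg remain.
Put 31 kg in truck 5; 3 kg remain.
Put 21 kg in truck 3; 8 kg remain.
Put 18 kg in truck 4; 11 kg remain.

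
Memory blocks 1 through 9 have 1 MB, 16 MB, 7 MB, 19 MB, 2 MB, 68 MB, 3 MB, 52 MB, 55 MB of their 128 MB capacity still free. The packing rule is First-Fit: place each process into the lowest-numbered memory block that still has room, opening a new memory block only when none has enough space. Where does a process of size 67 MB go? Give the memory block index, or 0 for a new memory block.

6

Memory blocks with room: memory block 6 (68 MB).
The first with room is memory block 6.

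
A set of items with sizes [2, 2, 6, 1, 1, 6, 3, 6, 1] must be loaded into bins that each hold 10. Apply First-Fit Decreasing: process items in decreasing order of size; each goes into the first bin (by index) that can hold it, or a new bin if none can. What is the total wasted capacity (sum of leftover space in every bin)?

2

Sorted descending: 6, 6, 6, 3, 2, 2, 1, 1, 1.
Put 6 in bin 1; 4 remain.
Put 6 in bin 2; 4 remain.
Put 6 in bin 3; 4 remain.
Put 3 in bin 1; 1 remain.
Put 2 in bin 2; 2 remain.
Put 2 in bin 2; 0 remain.
Put 1 in bin 1; 0 remain.
Put 1 in bin 3; 3 remain.
Put 1 in bin 3; 2 remain.
3 bins × 10 = 30; used 28; unused 2.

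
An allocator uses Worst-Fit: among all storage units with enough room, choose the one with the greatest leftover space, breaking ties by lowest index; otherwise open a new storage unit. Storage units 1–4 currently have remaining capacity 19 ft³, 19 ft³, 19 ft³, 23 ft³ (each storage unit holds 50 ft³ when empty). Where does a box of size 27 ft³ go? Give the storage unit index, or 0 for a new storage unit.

0

No storage unit has ≥ 27 ft³ free, so a new storage unit is opened.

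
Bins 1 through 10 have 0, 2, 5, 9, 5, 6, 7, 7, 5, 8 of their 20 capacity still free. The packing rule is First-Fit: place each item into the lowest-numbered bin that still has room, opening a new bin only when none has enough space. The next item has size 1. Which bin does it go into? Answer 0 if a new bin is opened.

Bins with room: bin 2 (2), bin 3 (5), bin 4 (9), bin 5 (5), bin 6 (6), bin 7 (7), bin 8 (7), bin 9 (5), bin 10 (8).
The first with room is bin 2.

2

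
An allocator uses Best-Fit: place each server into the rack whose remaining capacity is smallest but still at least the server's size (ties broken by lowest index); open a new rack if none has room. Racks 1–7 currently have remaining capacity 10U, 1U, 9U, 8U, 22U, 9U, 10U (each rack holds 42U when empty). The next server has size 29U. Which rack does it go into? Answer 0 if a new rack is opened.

No rack has ≥ 29U free, so a new rack is opened.

0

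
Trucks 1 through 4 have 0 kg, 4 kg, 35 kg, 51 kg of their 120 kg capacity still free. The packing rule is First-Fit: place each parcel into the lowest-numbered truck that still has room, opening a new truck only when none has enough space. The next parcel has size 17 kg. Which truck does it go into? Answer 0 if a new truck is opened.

3

Trucks with room: truck 3 (35 kg), truck 4 (51 kg).
The first with room is truck 3.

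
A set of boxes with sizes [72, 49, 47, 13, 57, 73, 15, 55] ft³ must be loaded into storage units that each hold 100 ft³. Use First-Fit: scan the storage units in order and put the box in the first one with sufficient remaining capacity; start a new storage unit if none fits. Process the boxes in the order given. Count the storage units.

5

72 ft³ → storage unit 1 (remaining 28 ft³)
49 ft³ → storage unit 2 (remaining 51 ft³)
47 ft³ → storage unit 2 (remaining 4 ft³)
13 ft³ → storage unit 1 (remaining 15 ft³)
57 ft³ → storage unit 3 (remaining 43 ft³)
73 ft³ → storage unit 4 (remaining 27 ft³)
15 ft³ → storage unit 1 (remaining 0 ft³)
55 ft³ → storage unit 5 (remaining 45 ft³)
Final storage units: [72,13,15] [49,47] [57] [73] [55].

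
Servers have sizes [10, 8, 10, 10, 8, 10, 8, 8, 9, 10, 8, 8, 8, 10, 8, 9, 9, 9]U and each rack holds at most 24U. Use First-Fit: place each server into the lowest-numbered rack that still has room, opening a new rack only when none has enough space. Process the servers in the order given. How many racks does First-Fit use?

8

10U → rack 1 (remaining 14U)
8U → rack 1 (remaining 6U)
10U → rack 2 (remaining 14U)
10U → rack 2 (remaining 4U)
8U → rack 3 (remaining 16U)
10U → rack 3 (remaining 6U)
8U → rack 4 (remaining 16U)
8U → rack 4 (remaining 8U)
9U → rack 5 (remaining 15U)
10U → rack 5 (remaining 5U)
8U → rack 4 (remaining 0U)
8U → rack 6 (remaining 16U)
8U → rack 6 (remaining 8U)
10U → rack 7 (remaining 14U)
8U → rack 6 (remaining 0U)
9U → rack 7 (remaining 5U)
9U → rack 8 (remaining 15U)
9U → rack 8 (remaining 6U)
Final racks: [10,8] [10,10] [8,10] [8,8,8] [9,10] [8,8,8] [10,9] [9,9].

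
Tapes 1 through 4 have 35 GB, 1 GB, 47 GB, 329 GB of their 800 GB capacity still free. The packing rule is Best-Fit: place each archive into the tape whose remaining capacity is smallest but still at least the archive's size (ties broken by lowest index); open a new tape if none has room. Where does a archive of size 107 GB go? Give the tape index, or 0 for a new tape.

Tapes with room: tape 4 (329 GB).
Tightest fit is tape 4 with 329 GB free.

4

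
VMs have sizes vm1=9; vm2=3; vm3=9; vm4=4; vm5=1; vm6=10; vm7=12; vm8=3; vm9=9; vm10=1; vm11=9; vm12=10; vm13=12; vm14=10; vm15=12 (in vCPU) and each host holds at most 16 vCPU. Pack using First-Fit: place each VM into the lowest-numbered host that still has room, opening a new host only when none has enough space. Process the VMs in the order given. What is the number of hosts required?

10 hosts

Put vm1 (9 vCPU) in host 1; 7 vCPU remain.
Put vm2 (3 vCPU) in host 1; 4 vCPU remain.
Put vm3 (9 vCPU) in host 2; 7 vCPU remain.
Put vm4 (4 vCPU) in host 1; 0 vCPU remain.
Put vm5 (1 vCPU) in host 2; 6 vCPU remain.
Put vm6 (10 vCPU) in host 3; 6 vCPU remain.
Put vm7 (12 vCPU) in host 4; 4 vCPU remain.
Put vm8 (3 vCPU) in host 2; 3 vCPU remain.
Put vm9 (9 vCPU) in host 5; 7 vCPU remain.
Put vm10 (1 vCPU) in host 2; 2 vCPU remain.
Put vm11 (9 vCPU) in host 6; 7 vCPU remain.
Put vm12 (10 vCPU) in host 7; 6 vCPU remain.
Put vm13 (12 vCPU) in host 8; 4 vCPU remain.
Put vm14 (10 vCPU) in host 9; 6 vCPU remain.
Put vm15 (12 vCPU) in host 10; 4 vCPU remain.
Final hosts: [9,3,4] [9,1,3,1] [10] [12] [9] [9] [10] [12] [10] [12].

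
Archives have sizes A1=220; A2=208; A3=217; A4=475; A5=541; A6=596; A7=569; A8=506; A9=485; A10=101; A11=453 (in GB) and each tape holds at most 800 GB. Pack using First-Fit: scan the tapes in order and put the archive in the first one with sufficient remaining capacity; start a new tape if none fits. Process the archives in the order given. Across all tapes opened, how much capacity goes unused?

2029

Put A1 (220 GB) in tape 1; 580 GB remain.
Put A2 (208 GB) in tape 1; 372 GB remain.
Put A3 (217 GB) in tape 1; 155 GB remain.
Put A4 (475 GB) in tape 2; 325 GB remain.
Put A5 (541 GB) in tape 3; 259 GB remain.
Put A6 (596 GB) in tape 4; 204 GB remain.
Put A7 (569 GB) in tape 5; 231 GB remain.
Put A8 (506 GB) in tape 6; 294 GB remain.
Put A9 (485 GB) in tape 7; 315 GB remain.
Put A10 (101 GB) in tape 1; 54 GB remain.
Put A11 (453 GB) in tape 8; 347 GB remain.
8 tapes × 800 GB = 6400 GB; used 4371 GB; unused 2029 GB.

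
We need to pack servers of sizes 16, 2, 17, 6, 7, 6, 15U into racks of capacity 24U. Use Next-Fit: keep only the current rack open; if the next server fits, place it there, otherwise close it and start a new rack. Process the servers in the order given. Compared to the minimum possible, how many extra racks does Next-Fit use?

1

Next-Fit: [16,2] [17,6] [7,6] [15] → 4 racks.
Total size 69U; any packing needs at least ⌈69/24⌉ = 3 racks.
An optimal packing achieves that bound: [17,7] [16,6,2] [15,6] → 3 racks.
Excess: 4 − 3 = 1.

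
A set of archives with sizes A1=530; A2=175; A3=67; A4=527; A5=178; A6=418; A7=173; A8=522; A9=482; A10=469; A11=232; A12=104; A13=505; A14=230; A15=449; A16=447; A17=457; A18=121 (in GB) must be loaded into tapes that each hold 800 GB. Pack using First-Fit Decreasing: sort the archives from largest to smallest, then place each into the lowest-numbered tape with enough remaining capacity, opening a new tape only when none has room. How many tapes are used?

10 tapes

Sorted descending: 530, 527, 522, 505, 482, 469, 457, 449, 447, 418, 232, 230, 178, 175, 173, 121, 104, 67.
Put 530 GB in tape 1; 270 GB remain.
Put 527 GB in tape 2; 273 GB remain.
Put 522 GB in tape 3; 278 GB remain.
Put 505 GB in tape 4; 295 GB remain.
Put 482 GB in tape 5; 318 GB remain.
Put 469 GB in tape 6; 331 GB remain.
Put 457 GB in tape 7; 343 GB remain.
Put 449 GB in tape 8; 351 GB remain.
Put 447 GB in tape 9; 353 GB remain.
Put 418 GB in tape 10; 382 GB remain.
Put 232 GB in tape 1; 38 GB remain.
Put 230 GB in tape 2; 43 GB remain.
Put 178 GB in tape 3; 100 GB remain.
Put 175 GB in tape 4; 120 GB remain.
Put 173 GB in tape 5; 145 GB remain.
Put 121 GB in tape 5; 24 GB remain.
Put 104 GB in tape 4; 16 GB remain.
Put 67 GB in tape 3; 33 GB remain.
Final tapes: [530,232] [527,230] [522,178,67] [505,175,104] [482,173,121] [469] [457] [449] [447] [418].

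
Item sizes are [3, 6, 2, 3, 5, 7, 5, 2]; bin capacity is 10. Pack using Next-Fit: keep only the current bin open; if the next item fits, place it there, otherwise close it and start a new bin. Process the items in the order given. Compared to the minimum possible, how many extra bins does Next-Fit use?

Next-Fit: [3,6] [2,3,5] [7] [5,2] → 4 bins.
Total size 33; any packing needs at least ⌈33/10⌉ = 4 bins.
So 4 is already optimal.

0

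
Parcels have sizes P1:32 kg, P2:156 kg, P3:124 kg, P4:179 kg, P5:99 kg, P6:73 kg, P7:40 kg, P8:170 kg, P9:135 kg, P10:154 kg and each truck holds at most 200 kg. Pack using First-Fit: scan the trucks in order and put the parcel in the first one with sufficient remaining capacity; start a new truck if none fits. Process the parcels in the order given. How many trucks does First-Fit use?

7

Put P1 (32 kg) in truck 1; 168 kg remain.
Put P2 (156 kg) in truck 1; 12 kg remain.
Put P3 (124 kg) in truck 2; 76 kg remain.
Put P4 (179 kg) in truck 3; 21 kg remain.
Put P5 (99 kg) in truck 4; 101 kg remain.
Put P6 (73 kg) in truck 2; 3 kg remain.
Put P7 (40 kg) in truck 4; 61 kg remain.
Put P8 (170 kg) in truck 5; 30 kg remain.
Put P9 (135 kg) in truck 6; 65 kg remain.
Put P10 (154 kg) in truck 7; 46 kg remain.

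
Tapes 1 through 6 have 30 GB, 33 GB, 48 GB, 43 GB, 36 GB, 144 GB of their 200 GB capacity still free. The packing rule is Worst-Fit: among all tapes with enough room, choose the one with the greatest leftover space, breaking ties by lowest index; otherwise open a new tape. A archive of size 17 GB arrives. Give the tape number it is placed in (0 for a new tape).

6

Tapes with room: tape 1 (30 GB), tape 2 (33 GB), tape 3 (48 GB), tape 4 (43 GB), tape 5 (36 GB), tape 6 (144 GB).
Most room is tape 6 with 144 GB free.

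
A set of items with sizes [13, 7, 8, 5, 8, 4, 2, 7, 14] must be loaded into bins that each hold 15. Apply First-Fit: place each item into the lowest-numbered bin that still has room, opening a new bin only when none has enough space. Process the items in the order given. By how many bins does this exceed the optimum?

0

First-Fit: [13,2] [7,8] [5,8] [4,7] [14] → 5 bins.
Total size 68; any packing needs at least ⌈68/15⌉ = 5 bins.
So 5 is already optimal.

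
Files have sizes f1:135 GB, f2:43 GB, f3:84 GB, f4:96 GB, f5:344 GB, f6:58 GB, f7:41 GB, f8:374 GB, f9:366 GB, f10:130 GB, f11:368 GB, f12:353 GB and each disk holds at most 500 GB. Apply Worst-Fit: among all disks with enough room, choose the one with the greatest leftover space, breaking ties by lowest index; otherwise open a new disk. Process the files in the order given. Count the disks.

disk 1: place f1 (135 GB), 365 GB left
disk 1: place f2 (43 GB), 322 GB left
disk 1: place f3 (84 GB), 238 GB left
disk 1: place f4 (96 GB), 142 GB left
disk 2: place f5 (344 GB), 156 GB left
disk 2: place f6 (58 GB), 98 GB left
disk 1: place f7 (41 GB), 101 GB left
disk 3: place f8 (374 GB), 126 GB left
disk 4: place f9 (366 GB), 134 GB left
disk 4: place f10 (130 GB), 4 GB left
disk 5: place f11 (368 GB), 132 GB left
disk 6: place f12 (353 GB), 147 GB left
Final disks: [135,43,84,96,41] [344,58] [374] [366,130] [368] [353].

6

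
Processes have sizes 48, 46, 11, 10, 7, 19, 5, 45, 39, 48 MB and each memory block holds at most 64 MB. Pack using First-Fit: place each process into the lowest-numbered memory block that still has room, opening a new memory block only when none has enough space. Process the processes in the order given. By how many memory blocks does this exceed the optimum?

0

First-Fit: [48,11,5] [46,10,7] [19,45] [39] [48] → 5 memory blocks.
Total size 278 MB; any packing needs at least ⌈278/64⌉ = 5 memory blocks.
So 5 is already optimal.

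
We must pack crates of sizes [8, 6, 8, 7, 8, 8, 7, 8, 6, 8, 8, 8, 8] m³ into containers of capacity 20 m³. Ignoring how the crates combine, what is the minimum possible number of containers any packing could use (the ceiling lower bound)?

5

Total size = 8 + 6 + 8 + 7 + 8 + 8 + 7 + 8 + 6 + 8 + 8 + 8 + 8 = 98 m³.
⌈98 / 20⌉ = 5.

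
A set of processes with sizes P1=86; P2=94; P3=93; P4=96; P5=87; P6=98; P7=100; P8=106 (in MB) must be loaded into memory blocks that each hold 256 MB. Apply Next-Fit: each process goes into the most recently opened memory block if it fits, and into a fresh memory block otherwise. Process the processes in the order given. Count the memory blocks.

P1 (86 MB) → memory block 1 (remaining 170 MB)
P2 (94 MB) → memory block 1 (remaining 76 MB)
P3 (93 MB) → memory block 2 (remaining 163 MB)
P4 (96 MB) → memory block 2 (remaining 67 MB)
P5 (87 MB) → memory block 3 (remaining 169 MB)
P6 (98 MB) → memory block 3 (remaining 71 MB)
P7 (100 MB) → memory block 4 (remaining 156 MB)
P8 (106 MB) → memory block 4 (remaining 50 MB)

4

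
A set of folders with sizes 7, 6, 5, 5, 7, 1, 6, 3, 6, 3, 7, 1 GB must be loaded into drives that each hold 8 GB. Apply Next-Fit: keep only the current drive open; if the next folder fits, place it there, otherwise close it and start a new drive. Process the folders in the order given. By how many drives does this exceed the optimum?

Next-Fit: [7] [6] [5] [5] [7,1] [6] [3] [6] [3] [7,1] → 10 drives.
Total size 57 GB; any packing needs at least ⌈57/8⌉ = 8 drives.
An optimal packing achieves that bound: [7,1] [7,1] [7] [6] [6] [6] [5,3] [5,3] → 8 drives.
Excess: 10 − 8 = 2.

2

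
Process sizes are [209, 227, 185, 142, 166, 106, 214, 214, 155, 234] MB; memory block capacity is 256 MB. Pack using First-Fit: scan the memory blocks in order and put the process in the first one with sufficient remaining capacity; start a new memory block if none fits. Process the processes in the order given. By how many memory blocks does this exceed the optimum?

First-Fit: [209] [227] [185] [142,106] [166] [214] [214] [155] [234] → 9 memory blocks.
9 processes exceed 128 MB (half the capacity), and no two of those can share a memory block, so at least 9 memory blocks are needed.
So 9 is already optimal.

0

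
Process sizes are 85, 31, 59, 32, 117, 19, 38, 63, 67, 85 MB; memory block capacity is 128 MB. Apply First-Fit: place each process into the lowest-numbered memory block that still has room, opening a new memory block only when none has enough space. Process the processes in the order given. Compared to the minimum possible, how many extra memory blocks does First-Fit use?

First-Fit: [85,31] [59,32,19] [117] [38,63] [67] [85] → 6 memory blocks.
Total size 596 MB; any packing needs at least ⌈596/128⌉ = 5 memory blocks.
An optimal packing achieves that bound: [117] [85,38] [85,32] [67,59] [63,31,19] → 5 memory blocks.
Excess: 6 − 5 = 1.

1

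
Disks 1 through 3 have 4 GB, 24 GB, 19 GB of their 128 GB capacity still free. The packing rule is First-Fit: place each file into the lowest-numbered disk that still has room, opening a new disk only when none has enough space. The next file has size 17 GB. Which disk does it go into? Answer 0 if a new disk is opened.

2

Disks with room: disk 2 (24 GB), disk 3 (19 GB).
The first with room is disk 2.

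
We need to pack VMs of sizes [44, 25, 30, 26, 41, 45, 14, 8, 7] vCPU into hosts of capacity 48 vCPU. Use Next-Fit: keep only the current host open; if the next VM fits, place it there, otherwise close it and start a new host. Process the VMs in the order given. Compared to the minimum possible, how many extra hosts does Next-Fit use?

Next-Fit: [44] [25] [30] [26] [41] [45] [14,8,7] → 7 hosts.
6 VMs exceed 24 vCPU (half the capacity), and no two of those can share a host, so at least 6 hosts are needed.
An optimal packing achieves that bound: [45] [44] [41,7] [30,14] [26,8] [25] → 6 hosts.
Excess: 7 − 6 = 1.

1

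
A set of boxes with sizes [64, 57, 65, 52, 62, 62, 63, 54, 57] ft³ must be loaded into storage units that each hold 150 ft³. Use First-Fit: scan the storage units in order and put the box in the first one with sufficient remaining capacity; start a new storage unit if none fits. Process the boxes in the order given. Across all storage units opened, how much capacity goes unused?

Put 64 ft³ in storage unit 1; 86 ft³ remain.
Put 57 ft³ in storage unit 1; 29 ft³ remain.
Put 65 ft³ in storage unit 2; 85 ft³ remain.
Put 52 ft³ in storage unit 2; 33 ft³ remain.
Put 62 ft³ in storage unit 3; 88 ft³ remain.
Put 62 ft³ in storage unit 3; 26 ft³ remain.
Put 63 ft³ in storage unit 4; 87 ft³ remain.
Put 54 ft³ in storage unit 4; 33 ft³ remain.
Put 57 ft³ in storage unit 5; 93 ft³ remain.
5 storage units × 150 ft³ = 750 ft³; used 536 ft³; unused 214 ft³.

214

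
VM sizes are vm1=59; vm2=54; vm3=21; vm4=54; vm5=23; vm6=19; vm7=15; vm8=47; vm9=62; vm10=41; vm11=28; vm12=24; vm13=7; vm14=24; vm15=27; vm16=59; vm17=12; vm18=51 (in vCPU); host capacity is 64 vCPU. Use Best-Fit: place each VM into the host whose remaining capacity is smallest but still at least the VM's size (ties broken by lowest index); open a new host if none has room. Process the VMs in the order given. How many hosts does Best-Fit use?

vm1 (59 vCPU) → host 1 (remaining 5 vCPU)
vm2 (54 vCPU) → host 2 (remaining 10 vCPU)
vm3 (21 vCPU) → host 3 (remaining 43 vCPU)
vm4 (54 vCPU) → host 4 (remaining 10 vCPU)
vm5 (23 vCPU) → host 3 (remaining 20 vCPU)
vm6 (19 vCPU) → host 3 (remaining 1 vCPU)
vm7 (15 vCPU) → host 5 (remaining 49 vCPU)
vm8 (47 vCPU) → host 5 (remaining 2 vCPU)
vm9 (62 vCPU) → host 6 (remaining 2 vCPU)
vm10 (41 vCPU) → host 7 (remaining 23 vCPU)
vm11 (28 vCPU) → host 8 (remaining 36 vCPU)
vm12 (24 vCPU) → host 8 (remaining 12 vCPU)
vm13 (7 vCPU) → host 2 (remaining 3 vCPU)
vm14 (24 vCPU) → host 9 (remaining 40 vCPU)
vm15 (27 vCPU) → host 9 (remaining 13 vCPU)
vm16 (59 vCPU) → host 10 (remaining 5 vCPU)
vm17 (12 vCPU) → host 8 (remaining 0 vCPU)
vm18 (51 vCPU) → host 11 (remaining 13 vCPU)

11 hosts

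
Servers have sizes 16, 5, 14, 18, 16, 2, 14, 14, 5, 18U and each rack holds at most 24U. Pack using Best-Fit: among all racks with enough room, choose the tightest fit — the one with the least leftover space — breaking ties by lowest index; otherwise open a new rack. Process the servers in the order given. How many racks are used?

7

Put 16U in rack 1; 8U remain.
Put 5U in rack 1; 3U remain.
Put 14U in rack 2; 10U remain.
Put 18U in rack 3; 6U remain.
Put 16U in rack 4; 8U remain.
Put 2U in rack 1; 1U remain.
Put 14U in rack 5; 10U remain.
Put 14U in rack 6; 10U remain.
Put 5U in rack 3; 1U remain.
Put 18U in rack 7; 6U remain.
Final racks: [16,5,2] [14] [18,5] [16] [14] [14] [18].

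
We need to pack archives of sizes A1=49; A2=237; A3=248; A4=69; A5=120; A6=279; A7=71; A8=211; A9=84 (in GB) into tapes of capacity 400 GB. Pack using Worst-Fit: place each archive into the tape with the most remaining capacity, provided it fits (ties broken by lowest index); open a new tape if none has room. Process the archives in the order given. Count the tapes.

4

tape 1: place A1 (49 GB), 351 GB left
tape 1: place A2 (237 GB), 114 GB left
tape 2: place A3 (248 GB), 152 GB left
tape 2: place A4 (69 GB), 83 GB left
tape 3: place A5 (120 GB), 280 GB left
tape 3: place A6 (279 GB), 1 GB left
tape 1: place A7 (71 GB), 43 GB left
tape 4: place A8 (211 GB), 189 GB left
tape 4: place A9 (84 GB), 105 GB left
Final tapes: [49,237,71] [248,69] [120,279] [211,84].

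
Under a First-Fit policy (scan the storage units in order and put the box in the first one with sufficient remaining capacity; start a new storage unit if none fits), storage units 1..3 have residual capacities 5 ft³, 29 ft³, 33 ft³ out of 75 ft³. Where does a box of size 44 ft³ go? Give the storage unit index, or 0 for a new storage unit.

0

No storage unit has ≥ 44 ft³ free, so a new storage unit is opened.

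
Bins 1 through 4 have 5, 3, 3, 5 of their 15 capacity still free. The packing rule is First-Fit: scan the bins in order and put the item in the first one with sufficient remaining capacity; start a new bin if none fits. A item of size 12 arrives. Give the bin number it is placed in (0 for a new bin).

0

No bin has ≥ 12 free, so a new bin is opened.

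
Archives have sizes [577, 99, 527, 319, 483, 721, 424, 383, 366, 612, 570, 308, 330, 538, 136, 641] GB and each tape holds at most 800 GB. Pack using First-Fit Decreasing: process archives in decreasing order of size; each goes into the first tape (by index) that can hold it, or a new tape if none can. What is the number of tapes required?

Sorted descending: 721, 641, 612, 577, 570, 538, 527, 483, 424, 383, 366, 330, 319, 308, 136, 99.
Put 721 GB in tape 1; 79 GB remain.
Put 641 GB in tape 2; 159 GB remain.
Put 612 GB in tape 3; 188 GB remain.
Put 577 GB in tape 4; 223 GB remain.
Put 570 GB in tape 5; 230 GB remain.
Put 538 GB in tape 6; 262 GB remain.
Put 527 GB in tape 7; 273 GB remain.
Put 483 GB in tape 8; 317 GB remain.
Put 424 GB in tape 9; 376 GB remain.
Put 383 GB in tape 10; 417 GB remain.
Put 366 GB in tape 9; 10 GB remain.
Put 330 GB in tape 10; 87 GB remain.
Put 319 GB in tape 11; 481 GB remain.
Put 308 GB in tape 8; 9 GB remain.
Put 136 GB in tape 2; 23 GB remain.
Put 99 GB in tape 3; 89 GB remain.

11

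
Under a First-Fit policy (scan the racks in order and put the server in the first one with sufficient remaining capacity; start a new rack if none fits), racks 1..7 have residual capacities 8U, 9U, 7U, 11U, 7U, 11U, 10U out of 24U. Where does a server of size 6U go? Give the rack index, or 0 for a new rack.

1

Racks with room: rack 1 (8U), rack 2 (9U), rack 3 (7U), rack 4 (11U), rack 5 (7U), rack 6 (11U), rack 7 (10U).
The first with room is rack 1.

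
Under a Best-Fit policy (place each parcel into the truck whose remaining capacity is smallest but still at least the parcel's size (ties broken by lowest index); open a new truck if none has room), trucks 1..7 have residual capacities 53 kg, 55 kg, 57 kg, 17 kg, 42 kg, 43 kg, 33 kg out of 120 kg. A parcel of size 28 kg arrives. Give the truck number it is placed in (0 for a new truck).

Trucks with room: truck 1 (53 kg), truck 2 (55 kg), truck 3 (57 kg), truck 5 (42 kg), truck 6 (43 kg), truck 7 (33 kg).
Tightest fit is truck 7 with 33 kg free.

7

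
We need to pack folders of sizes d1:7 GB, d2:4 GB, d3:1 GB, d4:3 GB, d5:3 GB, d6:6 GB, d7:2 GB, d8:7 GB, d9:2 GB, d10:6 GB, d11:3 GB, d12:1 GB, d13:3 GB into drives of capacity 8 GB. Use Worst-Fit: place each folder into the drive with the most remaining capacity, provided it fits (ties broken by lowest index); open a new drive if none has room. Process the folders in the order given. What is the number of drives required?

drive 1: place d1 (7 GB), 1 GB left
drive 2: place d2 (4 GB), 4 GB left
drive 2: place d3 (1 GB), 3 GB left
drive 2: place d4 (3 GB), 0 GB left
drive 3: place d5 (3 GB), 5 GB left
drive 4: place d6 (6 GB), 2 GB left
drive 3: place d7 (2 GB), 3 GB left
drive 5: place d8 (7 GB), 1 GB left
drive 3: place d9 (2 GB), 1 GB left
drive 6: place d10 (6 GB), 2 GB left
drive 7: place d11 (3 GB), 5 GB left
drive 7: place d12 (1 GB), 4 GB left
drive 7: place d13 (3 GB), 1 GB left
Final drives: [7] [4,1,3] [3,2,2] [6] [7] [6] [3,1,3].

7 drives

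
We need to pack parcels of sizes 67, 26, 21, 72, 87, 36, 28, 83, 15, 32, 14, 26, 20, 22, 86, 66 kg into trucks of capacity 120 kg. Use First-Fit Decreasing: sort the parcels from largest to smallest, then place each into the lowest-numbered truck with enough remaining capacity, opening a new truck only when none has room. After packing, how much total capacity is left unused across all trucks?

19

Sorted descending: 87, 86, 83, 72, 67, 66, 36, 32, 28, 26, 26, 22, 21, 20, 15, 14.
87 kg → truck 1 (remaining 33 kg)
86 kg → truck 2 (remaining 34 kg)
83 kg → truck 3 (remaining 37 kg)
72 kg → truck 4 (remaining 48 kg)
67 kg → truck 5 (remaining 53 kg)
66 kg → truck 6 (remaining 54 kg)
36 kg → truck 3 (remaining 1 kg)
32 kg → truck 1 (remaining 1 kg)
28 kg → truck 2 (remaining 6 kg)
26 kg → truck 4 (remaining 22 kg)
26 kg → truck 5 (remaining 27 kg)
22 kg → truck 4 (remaining 0 kg)
21 kg → truck 5 (remaining 6 kg)
20 kg → truck 6 (remaining 34 kg)
15 kg → truck 6 (remaining 19 kg)
14 kg → truck 6 (remaining 5 kg)
6 trucks × 120 kg = 720 kg; used 701 kg; unused 19 kg.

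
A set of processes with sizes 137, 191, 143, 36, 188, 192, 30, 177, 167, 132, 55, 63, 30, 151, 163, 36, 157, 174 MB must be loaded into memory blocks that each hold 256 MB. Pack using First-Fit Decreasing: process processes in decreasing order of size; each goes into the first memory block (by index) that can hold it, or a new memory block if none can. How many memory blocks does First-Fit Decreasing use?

12 memory blocks

Sorted descending: 192, 191, 188, 177, 174, 167, 163, 157, 151, 143, 137, 132, 63, 55, 36, 36, 30, 30.
192 MB → memory block 1 (remaining 64 MB)
191 MB → memory block 2 (remaining 65 MB)
188 MB → memory block 3 (remaining 68 MB)
177 MB → memory block 4 (remaining 79 MB)
174 MB → memory block 5 (remaining 82 MB)
167 MB → memory block 6 (remaining 89 MB)
163 MB → memory block 7 (remaining 93 MB)
157 MB → memory block 8 (remaining 99 MB)
151 MB → memory block 9 (remaining 105 MB)
143 MB → memory block 10 (remaining 113 MB)
137 MB → memory block 11 (remaining 119 MB)
132 MB → memory block 12 (remaining 124 MB)
63 MB → memory block 1 (remaining 1 MB)
55 MB → memory block 2 (remaining 10 MB)
36 MB → memory block 3 (remaining 32 MB)
36 MB → memory block 4 (remaining 43 MB)
30 MB → memory block 3 (remaining 2 MB)
30 MB → memory block 4 (remaining 13 MB)
Final memory blocks: [192,63] [191,55] [188,36,30] [177,36,30] [174] [167] [163] [157] [151] [143] [137] [132].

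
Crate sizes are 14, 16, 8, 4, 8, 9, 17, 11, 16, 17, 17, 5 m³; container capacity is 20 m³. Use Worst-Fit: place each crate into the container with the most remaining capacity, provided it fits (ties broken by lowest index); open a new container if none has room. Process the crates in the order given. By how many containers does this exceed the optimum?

0

Worst-Fit: [14,5] [16] [8,4,8] [9,11] [17] [16] [17] [17] → 8 containers.
Total size 142 m³; any packing needs at least ⌈142/20⌉ = 8 containers.
So 8 is already optimal.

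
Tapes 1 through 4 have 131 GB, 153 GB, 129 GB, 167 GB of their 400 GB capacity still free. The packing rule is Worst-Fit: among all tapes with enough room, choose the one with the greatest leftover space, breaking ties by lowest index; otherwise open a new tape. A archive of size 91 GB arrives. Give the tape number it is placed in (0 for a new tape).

Tapes with room: tape 1 (131 GB), tape 2 (153 GB), tape 3 (129 GB), tape 4 (167 GB).
Most room is tape 4 with 167 GB free.

4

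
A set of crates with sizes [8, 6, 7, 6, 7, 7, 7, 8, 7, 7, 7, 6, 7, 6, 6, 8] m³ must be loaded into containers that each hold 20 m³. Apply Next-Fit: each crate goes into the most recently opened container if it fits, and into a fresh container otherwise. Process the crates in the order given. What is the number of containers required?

Put 8 m³ in container 1; 12 m³ remain.
Put 6 m³ in container 1; 6 m³ remain.
Put 7 m³ in container 2; 13 m³ remain.
Put 6 m³ in container 2; 7 m³ remain.
Put 7 m³ in container 2; 0 m³ remain.
Put 7 m³ in container 3; 13 m³ remain.
Put 7 m³ in container 3; 6 m³ remain.
Put 8 m³ in container 4; 12 m³ remain.
Put 7 m³ in container 4; 5 m³ remain.
Put 7 m³ in container 5; 13 m³ remain.
Put 7 m³ in container 5; 6 m³ remain.
Put 6 m³ in container 5; 0 m³ remain.
Put 7 m³ in container 6; 13 m³ remain.
Put 6 m³ in container 6; 7 m³ remain.
Put 6 m³ in container 6; 1 m³ remain.
Put 8 m³ in container 7; 12 m³ remain.

7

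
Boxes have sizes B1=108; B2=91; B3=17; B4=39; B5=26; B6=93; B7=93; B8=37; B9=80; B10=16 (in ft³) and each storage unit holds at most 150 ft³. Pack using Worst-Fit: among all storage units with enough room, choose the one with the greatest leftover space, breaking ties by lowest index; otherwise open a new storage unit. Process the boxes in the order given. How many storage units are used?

storage unit 1: place B1 (108 ft³), 42 ft³ left
storage unit 2: place B2 (91 ft³), 59 ft³ left
storage unit 2: place B3 (17 ft³), 42 ft³ left
storage unit 1: place B4 (39 ft³), 3 ft³ left
storage unit 2: place B5 (26 ft³), 16 ft³ left
storage unit 3: place B6 (93 ft³), 57 ft³ left
storage unit 4: place B7 (93 ft³), 57 ft³ left
storage unit 3: place B8 (37 ft³), 20 ft³ left
storage unit 5: place B9 (80 ft³), 70 ft³ left
storage unit 5: place B10 (16 ft³), 54 ft³ left

5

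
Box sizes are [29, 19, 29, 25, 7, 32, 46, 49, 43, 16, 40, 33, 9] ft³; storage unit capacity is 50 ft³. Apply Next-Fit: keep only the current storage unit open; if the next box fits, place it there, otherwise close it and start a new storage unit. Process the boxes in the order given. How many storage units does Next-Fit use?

Put 29 ft³ in storage unit 1; 21 ft³ remain.
Put 19 ft³ in storage unit 1; 2 ft³ remain.
Put 29 ft³ in storage unit 2; 21 ft³ remain.
Put 25 ft³ in storage unit 3; 25 ft³ remain.
Put 7 ft³ in storage unit 3; 18 ft³ remain.
Put 32 ft³ in storage unit 4; 18 ft³ remain.
Put 46 ft³ in storage unit 5; 4 ft³ remain.
Put 49 ft³ in storage unit 6; 1 ft³ remain.
Put 43 ft³ in storage unit 7; 7 ft³ remain.
Put 16 ft³ in storage unit 8; 34 ft³ remain.
Put 40 ft³ in storage unit 9; 10 ft³ remain.
Put 33 ft³ in storage unit 10; 17 ft³ remain.
Put 9 ft³ in storage unit 10; 8 ft³ remain.

10 storage units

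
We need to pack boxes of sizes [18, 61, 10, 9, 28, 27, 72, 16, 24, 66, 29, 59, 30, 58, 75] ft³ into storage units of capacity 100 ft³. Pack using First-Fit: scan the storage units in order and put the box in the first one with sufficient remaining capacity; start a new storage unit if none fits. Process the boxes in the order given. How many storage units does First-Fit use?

18 ft³ → storage unit 1 (remaining 82 ft³)
61 ft³ → storage unit 1 (remaining 21 ft³)
10 ft³ → storage unit 1 (remaining 11 ft³)
9 ft³ → storage unit 1 (remaining 2 ft³)
28 ft³ → storage unit 2 (remaining 72 ft³)
27 ft³ → storage unit 2 (remaining 45 ft³)
72 ft³ → storage unit 3 (remaining 28 ft³)
16 ft³ → storage unit 2 (remaining 29 ft³)
24 ft³ → storage unit 2 (remaining 5 ft³)
66 ft³ → storage unit 4 (remaining 34 ft³)
29 ft³ → storage unit 4 (remaining 5 ft³)
59 ft³ → storage unit 5 (remaining 41 ft³)
30 ft³ → storage unit 5 (remaining 11 ft³)
58 ft³ → storage unit 6 (remaining 42 ft³)
75 ft³ → storage unit 7 (remaining 25 ft³)

7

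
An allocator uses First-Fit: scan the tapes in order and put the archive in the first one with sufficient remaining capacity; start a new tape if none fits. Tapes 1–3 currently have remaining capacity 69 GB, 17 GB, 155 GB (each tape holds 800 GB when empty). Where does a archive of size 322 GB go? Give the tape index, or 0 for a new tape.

0

No tape has ≥ 322 GB free, so a new tape is opened.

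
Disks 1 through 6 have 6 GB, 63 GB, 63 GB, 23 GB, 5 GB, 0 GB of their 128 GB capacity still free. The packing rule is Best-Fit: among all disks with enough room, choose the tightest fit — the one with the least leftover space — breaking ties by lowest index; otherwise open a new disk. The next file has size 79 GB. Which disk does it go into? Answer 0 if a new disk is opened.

0

No disk has ≥ 79 GB free, so a new disk is opened.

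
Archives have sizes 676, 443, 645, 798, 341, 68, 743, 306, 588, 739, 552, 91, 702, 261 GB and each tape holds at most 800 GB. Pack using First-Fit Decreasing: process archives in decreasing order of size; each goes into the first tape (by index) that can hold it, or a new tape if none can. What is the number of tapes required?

10

Sorted descending: 798, 743, 739, 702, 676, 645, 588, 552, 443, 341, 306, 261, 91, 68.
tape 1: place 798 GB, 2 GB left
tape 2: place 743 GB, 57 GB left
tape 3: place 739 GB, 61 GB left
tape 4: place 702 GB, 98 GB left
tape 5: place 676 GB, 124 GB left
tape 6: place 645 GB, 155 GB left
tape 7: place 588 GB, 212 GB left
tape 8: place 552 GB, 248 GB left
tape 9: place 443 GB, 357 GB left
tape 9: place 341 GB, 16 GB left
tape 10: place 306 GB, 494 GB left
tape 10: place 261 GB, 233 GB left
tape 4: place 91 GB, 7 GB left
tape 5: place 68 GB, 56 GB left
Final tapes: [798] [743] [739] [702,91] [676,68] [645] [588] [552] [443,341] [306,261].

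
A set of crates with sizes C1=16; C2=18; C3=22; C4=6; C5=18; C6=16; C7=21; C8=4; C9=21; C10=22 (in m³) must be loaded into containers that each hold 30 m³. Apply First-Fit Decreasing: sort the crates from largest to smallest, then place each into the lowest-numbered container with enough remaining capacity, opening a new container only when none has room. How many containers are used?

Sorted descending: 22, 22, 21, 21, 18, 18, 16, 16, 6, 4.
22 m³ → container 1 (remaining 8 m³)
22 m³ → container 2 (remaining 8 m³)
21 m³ → container 3 (remaining 9 m³)
21 m³ → container 4 (remaining 9 m³)
18 m³ → container 5 (remaining 12 m³)
18 m³ → container 6 (remaining 12 m³)
16 m³ → container 7 (remaining 14 m³)
16 m³ → container 8 (remaining 14 m³)
6 m³ → container 1 (remaining 2 m³)
4 m³ → container 2 (remaining 4 m³)
Final containers: [22,6] [22,4] [21] [21] [18] [18] [16] [16].

8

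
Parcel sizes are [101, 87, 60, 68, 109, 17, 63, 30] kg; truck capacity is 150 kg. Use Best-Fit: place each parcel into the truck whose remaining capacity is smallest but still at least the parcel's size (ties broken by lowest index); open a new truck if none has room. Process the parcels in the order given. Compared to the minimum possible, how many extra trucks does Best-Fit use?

0

Best-Fit: [101,30] [87,60] [68,63] [109,17] → 4 trucks.
Total size 535 kg; any packing needs at least ⌈535/150⌉ = 4 trucks.
So 4 is already optimal.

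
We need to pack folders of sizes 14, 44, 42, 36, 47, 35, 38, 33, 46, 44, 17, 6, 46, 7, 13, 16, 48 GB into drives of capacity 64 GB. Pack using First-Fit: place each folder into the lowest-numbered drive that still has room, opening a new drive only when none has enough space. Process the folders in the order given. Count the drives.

drive 1: place 14 GB, 50 GB left
drive 1: place 44 GB, 6 GB left
drive 2: place 42 GB, 22 GB left
drive 3: place 36 GB, 28 GB left
drive 4: place 47 GB, 17 GB left
drive 5: place 35 GB, 29 GB left
drive 6: place 38 GB, 26 GB left
drive 7: place 33 GB, 31 GB left
drive 8: place 46 GB, 18 GB left
drive 9: place 44 GB, 20 GB left
drive 2: place 17 GB, 5 GB left
drive 1: place 6 GB, 0 GB left
drive 10: place 46 GB, 18 GB left
drive 3: place 7 GB, 21 GB left
drive 3: place 13 GB, 8 GB left
drive 4: place 16 GB, 1 GB left
drive 11: place 48 GB, 16 GB left
Final drives: [14,44,6] [42,17] [36,7,13] [47,16] [35] [38] [33] [46] [44] [46] [48].

11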